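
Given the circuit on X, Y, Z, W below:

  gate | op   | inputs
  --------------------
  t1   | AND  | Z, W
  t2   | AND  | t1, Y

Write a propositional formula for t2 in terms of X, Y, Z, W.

(Z AND W) AND Y

t1 = Z AND W
t2 = t1 AND Y = (Z AND W) AND Y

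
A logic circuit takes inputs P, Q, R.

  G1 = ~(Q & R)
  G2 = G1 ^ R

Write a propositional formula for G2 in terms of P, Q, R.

G1 = ~(Q & R)
G2 = G1 ^ R = (~(Q & R)) ^ R

(~(Q & R)) ^ R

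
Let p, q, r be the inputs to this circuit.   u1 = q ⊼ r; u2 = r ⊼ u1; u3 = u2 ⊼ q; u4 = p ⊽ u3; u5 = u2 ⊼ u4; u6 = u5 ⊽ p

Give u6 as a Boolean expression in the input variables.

u1 = q ⊼ r
u2 = r ⊼ u1 = r ⊼ (q ⊼ r)
u3 = u2 ⊼ q = (r ⊼ (q ⊼ r)) ⊼ q
u4 = p ⊽ u3 = p ⊽ ((r ⊼ (q ⊼ r)) ⊼ q)
u5 = u2 ⊼ u4 = (r ⊼ (q ⊼ r)) ⊼ (p ⊽ ((r ⊼ (q ⊼ r)) ⊼ q))
u6 = u5 ⊽ p = ((r ⊼ (q ⊼ r)) ⊼ (p ⊽ ((r ⊼ (q ⊼ r)) ⊼ q))) ⊽ p

((r ⊼ (q ⊼ r)) ⊼ (p ⊽ ((r ⊼ (q ⊼ r)) ⊼ q))) ⊽ p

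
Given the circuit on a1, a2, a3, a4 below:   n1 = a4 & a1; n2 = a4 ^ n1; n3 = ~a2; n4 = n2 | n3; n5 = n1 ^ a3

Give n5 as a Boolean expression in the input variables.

n1 = a4 & a1
n5 = n1 ^ a3 = (a4 & a1) ^ a3

(a4 & a1) ^ a3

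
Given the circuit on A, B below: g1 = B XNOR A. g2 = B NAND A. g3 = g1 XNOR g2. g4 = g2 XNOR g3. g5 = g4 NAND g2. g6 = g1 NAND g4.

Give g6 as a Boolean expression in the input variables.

g1 = B XNOR A
g2 = B NAND A
g3 = g1 XNOR g2 = (B XNOR A) XNOR (B NAND A)
g4 = g2 XNOR g3 = (B NAND A) XNOR ((B XNOR A) XNOR (B NAND A))
g6 = g1 NAND g4 = (B XNOR A) NAND ((B NAND A) XNOR ((B XNOR A) XNOR (B NAND A)))

(B XNOR A) NAND ((B NAND A) XNOR ((B XNOR A) XNOR (B NAND A)))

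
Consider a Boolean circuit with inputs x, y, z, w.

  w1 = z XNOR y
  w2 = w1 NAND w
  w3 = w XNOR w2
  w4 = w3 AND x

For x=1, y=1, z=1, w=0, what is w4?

0

w1 = 1 XNOR 1 = 1
w2 = 1 NAND 0 = 1
w3 = 0 XNOR 1 = 0
w4 = 0 AND 1 = 0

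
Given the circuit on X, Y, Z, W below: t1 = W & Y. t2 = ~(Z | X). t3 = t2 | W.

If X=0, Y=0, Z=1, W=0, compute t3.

t2 = ~(1 | 0) = 0
t3 = 0 | 0 = 0

0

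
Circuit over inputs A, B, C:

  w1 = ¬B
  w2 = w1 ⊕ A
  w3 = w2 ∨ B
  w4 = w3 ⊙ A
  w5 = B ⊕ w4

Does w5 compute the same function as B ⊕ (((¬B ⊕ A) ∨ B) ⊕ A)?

w1 = ¬B
w2 = w1 ⊕ A = ¬B ⊕ A
w3 = w2 ∨ B = (¬B ⊕ A) ∨ B
w4 = w3 ⊙ A = ((¬B ⊕ A) ∨ B) ⊙ A
w5 = B ⊕ w4 = B ⊕ (((¬B ⊕ A) ∨ B) ⊙ A)
At A=0, B=0, C=0: circuit gives 0, formula gives 1.

No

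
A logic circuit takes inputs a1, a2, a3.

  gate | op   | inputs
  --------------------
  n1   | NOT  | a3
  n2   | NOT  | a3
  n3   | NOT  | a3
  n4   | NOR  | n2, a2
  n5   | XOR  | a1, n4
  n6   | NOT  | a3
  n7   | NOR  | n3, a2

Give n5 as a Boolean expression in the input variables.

a1 XOR (NOT a3 NOR a2)

n2 = NOT a3
n4 = n2 NOR a2 = NOT a3 NOR a2
n5 = a1 XOR n4 = a1 XOR (NOT a3 NOR a2)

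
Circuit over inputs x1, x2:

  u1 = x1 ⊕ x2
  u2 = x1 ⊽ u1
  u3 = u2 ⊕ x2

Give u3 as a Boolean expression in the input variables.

u1 = x1 ⊕ x2
u2 = x1 ⊽ u1 = x1 ⊽ (x1 ⊕ x2)
u3 = u2 ⊕ x2 = (x1 ⊽ (x1 ⊕ x2)) ⊕ x2

(x1 ⊽ (x1 ⊕ x2)) ⊕ x2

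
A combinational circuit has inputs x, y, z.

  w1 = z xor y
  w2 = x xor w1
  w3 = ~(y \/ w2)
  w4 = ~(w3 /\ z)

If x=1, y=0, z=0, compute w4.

1

w1 = 0 xor 0 = 0
w2 = 1 xor 0 = 1
w3 = ~(0 \/ 1) = 0
w4 = ~(0 /\ 0) = 1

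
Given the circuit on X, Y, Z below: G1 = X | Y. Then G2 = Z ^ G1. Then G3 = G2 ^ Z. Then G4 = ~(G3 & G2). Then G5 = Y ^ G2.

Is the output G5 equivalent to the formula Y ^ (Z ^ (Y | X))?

Yes

G1 = X | Y
G2 = Z ^ G1 = Z ^ (X | Y)
G5 = Y ^ G2 = Y ^ (Z ^ (X | Y))
At X=0, Y=0, Z=0: circuit gives 0, formula gives 0.
At X=0, Y=0, Z=1: circuit gives 1, formula gives 1.
Agrees on all 8 inputs.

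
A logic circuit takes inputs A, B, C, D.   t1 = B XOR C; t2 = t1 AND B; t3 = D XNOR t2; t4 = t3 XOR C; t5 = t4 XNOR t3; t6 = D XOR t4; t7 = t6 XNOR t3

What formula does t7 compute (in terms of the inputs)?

t1 = B XOR C
t2 = t1 AND B = (B XOR C) AND B
t3 = D XNOR t2 = D XNOR ((B XOR C) AND B)
t4 = t3 XOR C = (D XNOR ((B XOR C) AND B)) XOR C
t6 = D XOR t4 = D XOR ((D XNOR ((B XOR C) AND B)) XOR C)
t7 = t6 XNOR t3 = (D XOR ((D XNOR ((B XOR C) AND B)) XOR C)) XNOR (D XNOR ((B XOR C) AND B))

(D XOR ((D XNOR ((B XOR C) AND B)) XOR C)) XNOR (D XNOR ((B XOR C) AND B))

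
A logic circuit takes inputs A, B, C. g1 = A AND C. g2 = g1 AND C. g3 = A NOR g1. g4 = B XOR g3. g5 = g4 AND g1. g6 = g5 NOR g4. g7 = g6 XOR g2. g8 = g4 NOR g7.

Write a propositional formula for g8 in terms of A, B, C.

(B XOR (A NOR (A AND C))) NOR ((((B XOR (A NOR (A AND C))) AND (A AND C)) NOR (B XOR (A NOR (A AND C)))) XOR ((A AND C) AND C))

g1 = A AND C
g2 = g1 AND C = (A AND C) AND C
g3 = A NOR g1 = A NOR (A AND C)
g4 = B XOR g3 = B XOR (A NOR (A AND C))
g5 = g4 AND g1 = (B XOR (A NOR (A AND C))) AND (A AND C)
g6 = g5 NOR g4 = ((B XOR (A NOR (A AND C))) AND (A AND C)) NOR (B XOR (A NOR (A AND C)))
g7 = g6 XOR g2 = (((B XOR (A NOR (A AND C))) AND (A AND C)) NOR (B XOR (A NOR (A AND C)))) XOR ((A AND C) AND C)
g8 = g4 NOR g7 = (B XOR (A NOR (A AND C))) NOR ((((B XOR (A NOR (A AND C))) AND (A AND C)) NOR (B XOR (A NOR (A AND C)))) XOR ((A AND C) AND C))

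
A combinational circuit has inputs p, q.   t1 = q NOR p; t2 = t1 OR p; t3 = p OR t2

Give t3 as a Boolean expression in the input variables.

t1 = q NOR p
t2 = t1 OR p = (q NOR p) OR p
t3 = p OR t2 = p OR ((q NOR p) OR p)

p OR ((q NOR p) OR p)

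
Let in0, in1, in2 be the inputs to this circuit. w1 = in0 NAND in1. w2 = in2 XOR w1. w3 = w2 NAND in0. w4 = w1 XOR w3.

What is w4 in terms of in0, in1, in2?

(in0 NAND in1) XOR ((in2 XOR (in0 NAND in1)) NAND in0)

w1 = in0 NAND in1
w2 = in2 XOR w1 = in2 XOR (in0 NAND in1)
w3 = w2 NAND in0 = (in2 XOR (in0 NAND in1)) NAND in0
w4 = w1 XOR w3 = (in0 NAND in1) XOR ((in2 XOR (in0 NAND in1)) NAND in0)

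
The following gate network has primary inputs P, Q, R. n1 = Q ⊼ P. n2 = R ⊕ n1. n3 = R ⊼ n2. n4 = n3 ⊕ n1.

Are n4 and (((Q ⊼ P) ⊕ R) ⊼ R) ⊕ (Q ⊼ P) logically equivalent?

n1 = Q ⊼ P
n2 = R ⊕ n1 = R ⊕ (Q ⊼ P)
n3 = R ⊼ n2 = R ⊼ (R ⊕ (Q ⊼ P))
n4 = n3 ⊕ n1 = (R ⊼ (R ⊕ (Q ⊼ P))) ⊕ (Q ⊼ P)
At P=0, Q=0, R=0: circuit gives 0, formula gives 0.
At P=1, Q=1, R=0: circuit gives 1, formula gives 1.
Agrees on all 8 inputs.

Yes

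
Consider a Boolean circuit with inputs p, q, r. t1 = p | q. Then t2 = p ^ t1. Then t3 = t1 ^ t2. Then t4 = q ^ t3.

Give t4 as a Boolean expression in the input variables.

t1 = p | q
t2 = p ^ t1 = p ^ (p | q)
t3 = t1 ^ t2 = (p | q) ^ (p ^ (p | q))
t4 = q ^ t3 = q ^ ((p | q) ^ (p ^ (p | q)))

q ^ ((p | q) ^ (p ^ (p | q)))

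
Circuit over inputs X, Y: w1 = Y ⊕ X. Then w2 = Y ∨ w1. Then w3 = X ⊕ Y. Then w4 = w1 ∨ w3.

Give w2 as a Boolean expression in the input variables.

Y ∨ (Y ⊕ X)

w1 = Y ⊕ X
w2 = Y ∨ w1 = Y ∨ (Y ⊕ X)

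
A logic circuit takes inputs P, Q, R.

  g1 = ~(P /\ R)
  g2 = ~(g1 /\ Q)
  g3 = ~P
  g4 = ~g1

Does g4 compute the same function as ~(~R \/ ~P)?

g1 = ~(P /\ R)
g4 = ~g1 = ~(~(P /\ R))
At P=0, Q=0, R=0: circuit gives 0, formula gives 0.
At P=1, Q=0, R=1: circuit gives 1, formula gives 1.
Agrees on all 8 inputs.

Yes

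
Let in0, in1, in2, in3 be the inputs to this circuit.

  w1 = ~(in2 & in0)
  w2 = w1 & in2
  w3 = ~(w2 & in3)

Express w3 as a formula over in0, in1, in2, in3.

~(((~(in2 & in0)) & in2) & in3)

w1 = ~(in2 & in0)
w2 = w1 & in2 = (~(in2 & in0)) & in2
w3 = ~(w2 & in3) = ~(((~(in2 & in0)) & in2) & in3)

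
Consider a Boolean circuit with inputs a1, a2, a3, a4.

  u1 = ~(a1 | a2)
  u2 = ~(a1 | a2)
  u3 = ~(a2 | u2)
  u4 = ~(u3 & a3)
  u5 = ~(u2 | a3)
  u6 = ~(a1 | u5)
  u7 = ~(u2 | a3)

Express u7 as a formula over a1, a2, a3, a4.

u2 = ~(a1 | a2)
u7 = ~(u2 | a3) = ~((~(a1 | a2)) | a3)

~((~(a1 | a2)) | a3)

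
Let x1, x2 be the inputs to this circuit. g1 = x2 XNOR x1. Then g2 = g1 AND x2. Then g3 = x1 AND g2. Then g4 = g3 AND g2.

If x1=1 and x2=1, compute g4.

1

g1 = 1 XNOR 1 = 1
g2 = 1 AND 1 = 1
g3 = 1 AND 1 = 1
g4 = 1 AND 1 = 1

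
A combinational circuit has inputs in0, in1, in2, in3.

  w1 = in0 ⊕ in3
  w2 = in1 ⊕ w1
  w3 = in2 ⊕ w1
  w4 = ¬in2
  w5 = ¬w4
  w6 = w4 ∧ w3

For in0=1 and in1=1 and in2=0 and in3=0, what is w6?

w1 = 1 ⊕ 0 = 1
w3 = 0 ⊕ 1 = 1
w4 = ¬0 = 1
w6 = 1 ∧ 1 = 1

1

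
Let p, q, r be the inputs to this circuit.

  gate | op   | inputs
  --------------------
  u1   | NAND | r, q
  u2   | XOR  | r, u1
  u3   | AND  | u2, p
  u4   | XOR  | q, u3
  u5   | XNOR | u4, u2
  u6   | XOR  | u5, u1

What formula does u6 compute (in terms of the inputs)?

u1 = r NAND q
u2 = r XOR u1 = r XOR (r NAND q)
u3 = u2 AND p = (r XOR (r NAND q)) AND p
u4 = q XOR u3 = q XOR ((r XOR (r NAND q)) AND p)
u5 = u4 XNOR u2 = (q XOR ((r XOR (r NAND q)) AND p)) XNOR (r XOR (r NAND q))
u6 = u5 XOR u1 = ((q XOR ((r XOR (r NAND q)) AND p)) XNOR (r XOR (r NAND q))) XOR (r NAND q)

((q XOR ((r XOR (r NAND q)) AND p)) XNOR (r XOR (r NAND q))) XOR (r NAND q)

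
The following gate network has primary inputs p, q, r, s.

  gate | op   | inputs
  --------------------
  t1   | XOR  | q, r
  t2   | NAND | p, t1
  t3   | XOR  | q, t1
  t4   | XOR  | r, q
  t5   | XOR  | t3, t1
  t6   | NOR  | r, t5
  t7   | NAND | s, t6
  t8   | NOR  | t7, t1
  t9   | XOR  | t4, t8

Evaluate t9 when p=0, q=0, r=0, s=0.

0

t1 = 0 XOR 0 = 0
t3 = 0 XOR 0 = 0
t4 = 0 XOR 0 = 0
t5 = 0 XOR 0 = 0
t6 = 0 NOR 0 = 1
t7 = 0 NAND 1 = 1
t8 = 1 NOR 0 = 0
t9 = 0 XOR 0 = 0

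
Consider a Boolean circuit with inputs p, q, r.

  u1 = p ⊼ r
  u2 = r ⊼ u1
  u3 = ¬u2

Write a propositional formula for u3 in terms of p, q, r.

u1 = p ⊼ r
u2 = r ⊼ u1 = r ⊼ (p ⊼ r)
u3 = ¬u2 = ¬(r ⊼ (p ⊼ r))

¬(r ⊼ (p ⊼ r))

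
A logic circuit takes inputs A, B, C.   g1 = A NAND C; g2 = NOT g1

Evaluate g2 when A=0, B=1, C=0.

g1 = 0 NAND 0 = 1
g2 = NOT 1 = 0

0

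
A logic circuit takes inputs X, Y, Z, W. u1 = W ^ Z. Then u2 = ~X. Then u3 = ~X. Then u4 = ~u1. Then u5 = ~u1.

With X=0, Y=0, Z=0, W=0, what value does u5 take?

1

u1 = 0 ^ 0 = 0
u5 = ~0 = 1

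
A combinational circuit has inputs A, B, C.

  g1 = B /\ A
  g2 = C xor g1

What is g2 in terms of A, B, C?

C xor (B /\ A)

g1 = B /\ A
g2 = C xor g1 = C xor (B /\ A)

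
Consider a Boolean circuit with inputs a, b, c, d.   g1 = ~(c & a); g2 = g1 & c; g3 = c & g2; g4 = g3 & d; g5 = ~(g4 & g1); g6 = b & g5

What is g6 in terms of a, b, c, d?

b & (~(((c & ((~(c & a)) & c)) & d) & (~(c & a))))

g1 = ~(c & a)
g2 = g1 & c = (~(c & a)) & c
g3 = c & g2 = c & ((~(c & a)) & c)
g4 = g3 & d = (c & ((~(c & a)) & c)) & d
g5 = ~(g4 & g1) = ~(((c & ((~(c & a)) & c)) & d) & (~(c & a)))
g6 = b & g5 = b & (~(((c & ((~(c & a)) & c)) & d) & (~(c & a))))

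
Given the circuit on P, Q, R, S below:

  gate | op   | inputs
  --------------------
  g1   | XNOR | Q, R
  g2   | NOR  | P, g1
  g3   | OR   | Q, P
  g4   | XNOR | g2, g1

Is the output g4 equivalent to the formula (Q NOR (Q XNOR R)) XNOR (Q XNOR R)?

No

g1 = Q XNOR R
g2 = P NOR g1 = P NOR (Q XNOR R)
g4 = g2 XNOR g1 = (P NOR (Q XNOR R)) XNOR (Q XNOR R)
At P=0, Q=1, R=0, S=0: circuit gives 0, formula gives 1.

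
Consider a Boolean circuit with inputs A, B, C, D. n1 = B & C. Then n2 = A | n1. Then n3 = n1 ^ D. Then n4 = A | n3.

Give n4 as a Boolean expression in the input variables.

A | ((B & C) ^ D)

n1 = B & C
n3 = n1 ^ D = (B & C) ^ D
n4 = A | n3 = A | ((B & C) ^ D)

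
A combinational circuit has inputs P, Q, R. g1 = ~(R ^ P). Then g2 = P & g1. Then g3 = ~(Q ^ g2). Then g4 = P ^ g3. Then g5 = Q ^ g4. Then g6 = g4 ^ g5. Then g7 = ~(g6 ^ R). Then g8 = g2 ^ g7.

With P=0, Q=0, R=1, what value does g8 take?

g1 = ~(1 ^ 0) = 0
g2 = 0 & 0 = 0
g3 = ~(0 ^ 0) = 1
g4 = 0 ^ 1 = 1
g5 = 0 ^ 1 = 1
g6 = 1 ^ 1 = 0
g7 = ~(0 ^ 1) = 0
g8 = 0 ^ 0 = 0

0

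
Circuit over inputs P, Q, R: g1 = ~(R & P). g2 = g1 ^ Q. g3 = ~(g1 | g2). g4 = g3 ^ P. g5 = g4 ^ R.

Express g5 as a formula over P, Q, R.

g1 = ~(R & P)
g2 = g1 ^ Q = (~(R & P)) ^ Q
g3 = ~(g1 | g2) = ~((~(R & P)) | ((~(R & P)) ^ Q))
g4 = g3 ^ P = (~((~(R & P)) | ((~(R & P)) ^ Q))) ^ P
g5 = g4 ^ R = ((~((~(R & P)) | ((~(R & P)) ^ Q))) ^ P) ^ R

((~((~(R & P)) | ((~(R & P)) ^ Q))) ^ P) ^ R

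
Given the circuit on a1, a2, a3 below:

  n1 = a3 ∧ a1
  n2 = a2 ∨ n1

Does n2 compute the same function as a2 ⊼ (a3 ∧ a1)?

No

n1 = a3 ∧ a1
n2 = a2 ∨ n1 = a2 ∨ (a3 ∧ a1)
At a1=0, a2=0, a3=0: circuit gives 0, formula gives 1.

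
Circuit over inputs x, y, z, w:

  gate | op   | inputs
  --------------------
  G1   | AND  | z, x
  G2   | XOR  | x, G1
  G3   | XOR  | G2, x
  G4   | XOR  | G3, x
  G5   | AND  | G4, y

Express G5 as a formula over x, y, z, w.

G1 = z AND x
G2 = x XOR G1 = x XOR (z AND x)
G3 = G2 XOR x = (x XOR (z AND x)) XOR x
G4 = G3 XOR x = ((x XOR (z AND x)) XOR x) XOR x
G5 = G4 AND y = (((x XOR (z AND x)) XOR x) XOR x) AND y

(((x XOR (z AND x)) XOR x) XOR x) AND y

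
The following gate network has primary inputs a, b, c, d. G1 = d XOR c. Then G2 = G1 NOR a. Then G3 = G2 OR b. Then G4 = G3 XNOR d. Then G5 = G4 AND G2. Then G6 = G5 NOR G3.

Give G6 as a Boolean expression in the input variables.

G1 = d XOR c
G2 = G1 NOR a = (d XOR c) NOR a
G3 = G2 OR b = ((d XOR c) NOR a) OR b
G4 = G3 XNOR d = (((d XOR c) NOR a) OR b) XNOR d
G5 = G4 AND G2 = ((((d XOR c) NOR a) OR b) XNOR d) AND ((d XOR c) NOR a)
G6 = G5 NOR G3 = (((((d XOR c) NOR a) OR b) XNOR d) AND ((d XOR c) NOR a)) NOR (((d XOR c) NOR a) OR b)

(((((d XOR c) NOR a) OR b) XNOR d) AND ((d XOR c) NOR a)) NOR (((d XOR c) NOR a) OR b)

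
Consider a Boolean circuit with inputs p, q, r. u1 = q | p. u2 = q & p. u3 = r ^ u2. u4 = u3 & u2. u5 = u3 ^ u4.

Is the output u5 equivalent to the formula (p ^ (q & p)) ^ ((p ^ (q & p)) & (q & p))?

u2 = q & p
u3 = r ^ u2 = r ^ (q & p)
u4 = u3 & u2 = (r ^ (q & p)) & (q & p)
u5 = u3 ^ u4 = (r ^ (q & p)) ^ ((r ^ (q & p)) & (q & p))
At p=0, q=0, r=1: circuit gives 1, formula gives 0.

No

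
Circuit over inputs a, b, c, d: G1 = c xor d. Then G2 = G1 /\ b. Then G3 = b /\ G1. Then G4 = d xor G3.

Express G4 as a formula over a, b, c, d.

d xor (b /\ (c xor d))

G1 = c xor d
G3 = b /\ G1 = b /\ (c xor d)
G4 = d xor G3 = d xor (b /\ (c xor d))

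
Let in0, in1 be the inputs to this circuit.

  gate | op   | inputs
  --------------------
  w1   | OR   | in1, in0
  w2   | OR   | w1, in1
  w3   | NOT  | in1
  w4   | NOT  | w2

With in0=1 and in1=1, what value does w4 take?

w1 = 1 OR 1 = 1
w2 = 1 OR 1 = 1
w4 = NOT 1 = 0

0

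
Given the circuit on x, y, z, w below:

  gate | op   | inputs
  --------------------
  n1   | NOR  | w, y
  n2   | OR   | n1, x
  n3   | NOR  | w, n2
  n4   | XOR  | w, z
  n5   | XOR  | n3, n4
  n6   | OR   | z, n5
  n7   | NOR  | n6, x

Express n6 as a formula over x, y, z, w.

n1 = w NOR y
n2 = n1 OR x = (w NOR y) OR x
n3 = w NOR n2 = w NOR ((w NOR y) OR x)
n4 = w XOR z
n5 = n3 XOR n4 = (w NOR ((w NOR y) OR x)) XOR (w XOR z)
n6 = z OR n5 = z OR ((w NOR ((w NOR y) OR x)) XOR (w XOR z))

z OR ((w NOR ((w NOR y) OR x)) XOR (w XOR z))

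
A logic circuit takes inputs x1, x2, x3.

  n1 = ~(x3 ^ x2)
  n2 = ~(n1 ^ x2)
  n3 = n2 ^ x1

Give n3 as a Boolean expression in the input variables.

(~((~(x3 ^ x2)) ^ x2)) ^ x1

n1 = ~(x3 ^ x2)
n2 = ~(n1 ^ x2) = ~((~(x3 ^ x2)) ^ x2)
n3 = n2 ^ x1 = (~((~(x3 ^ x2)) ^ x2)) ^ x1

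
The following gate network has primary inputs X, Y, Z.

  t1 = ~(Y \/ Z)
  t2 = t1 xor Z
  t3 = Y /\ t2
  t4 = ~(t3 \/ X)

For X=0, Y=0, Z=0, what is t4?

t1 = ~(0 \/ 0) = 1
t2 = 1 xor 0 = 1
t3 = 0 /\ 1 = 0
t4 = ~(0 \/ 0) = 1

1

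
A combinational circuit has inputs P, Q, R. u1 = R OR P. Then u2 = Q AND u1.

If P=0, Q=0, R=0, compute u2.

0

u1 = 0 OR 0 = 0
u2 = 0 AND 0 = 0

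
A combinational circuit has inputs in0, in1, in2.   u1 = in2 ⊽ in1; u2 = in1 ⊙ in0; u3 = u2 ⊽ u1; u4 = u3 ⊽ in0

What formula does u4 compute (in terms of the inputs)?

((in1 ⊙ in0) ⊽ (in2 ⊽ in1)) ⊽ in0

u1 = in2 ⊽ in1
u2 = in1 ⊙ in0
u3 = u2 ⊽ u1 = (in1 ⊙ in0) ⊽ (in2 ⊽ in1)
u4 = u3 ⊽ in0 = ((in1 ⊙ in0) ⊽ (in2 ⊽ in1)) ⊽ in0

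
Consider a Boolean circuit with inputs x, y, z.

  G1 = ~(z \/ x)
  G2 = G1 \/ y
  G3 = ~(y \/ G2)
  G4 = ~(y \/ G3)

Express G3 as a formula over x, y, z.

~(y \/ ((~(z \/ x)) \/ y))

G1 = ~(z \/ x)
G2 = G1 \/ y = (~(z \/ x)) \/ y
G3 = ~(y \/ G2) = ~(y \/ ((~(z \/ x)) \/ y))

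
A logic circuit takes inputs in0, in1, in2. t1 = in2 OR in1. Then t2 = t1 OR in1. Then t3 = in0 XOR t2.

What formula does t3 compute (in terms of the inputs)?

in0 XOR ((in2 OR in1) OR in1)

t1 = in2 OR in1
t2 = t1 OR in1 = (in2 OR in1) OR in1
t3 = in0 XOR t2 = in0 XOR ((in2 OR in1) OR in1)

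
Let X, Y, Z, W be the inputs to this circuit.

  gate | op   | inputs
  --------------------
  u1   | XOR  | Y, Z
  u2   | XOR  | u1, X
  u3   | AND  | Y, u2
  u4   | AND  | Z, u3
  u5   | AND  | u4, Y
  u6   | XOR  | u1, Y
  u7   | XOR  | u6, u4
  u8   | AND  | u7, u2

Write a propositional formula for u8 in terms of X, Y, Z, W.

u1 = Y XOR Z
u2 = u1 XOR X = (Y XOR Z) XOR X
u3 = Y AND u2 = Y AND ((Y XOR Z) XOR X)
u4 = Z AND u3 = Z AND (Y AND ((Y XOR Z) XOR X))
u6 = u1 XOR Y = (Y XOR Z) XOR Y
u7 = u6 XOR u4 = ((Y XOR Z) XOR Y) XOR (Z AND (Y AND ((Y XOR Z) XOR X)))
u8 = u7 AND u2 = (((Y XOR Z) XOR Y) XOR (Z AND (Y AND ((Y XOR Z) XOR X)))) AND ((Y XOR Z) XOR X)

(((Y XOR Z) XOR Y) XOR (Z AND (Y AND ((Y XOR Z) XOR X)))) AND ((Y XOR Z) XOR X)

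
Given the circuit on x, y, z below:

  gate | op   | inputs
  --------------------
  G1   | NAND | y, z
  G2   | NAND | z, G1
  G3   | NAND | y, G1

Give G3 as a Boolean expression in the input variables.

G1 = y NAND z
G3 = y NAND G1 = y NAND (y NAND z)

y NAND (y NAND z)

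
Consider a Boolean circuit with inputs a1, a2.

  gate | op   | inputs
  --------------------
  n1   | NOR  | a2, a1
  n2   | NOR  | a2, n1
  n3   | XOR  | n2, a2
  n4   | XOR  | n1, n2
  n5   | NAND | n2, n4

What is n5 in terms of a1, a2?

(a2 NOR (a2 NOR a1)) NAND ((a2 NOR a1) XOR (a2 NOR (a2 NOR a1)))

n1 = a2 NOR a1
n2 = a2 NOR n1 = a2 NOR (a2 NOR a1)
n4 = n1 XOR n2 = (a2 NOR a1) XOR (a2 NOR (a2 NOR a1))
n5 = n2 NAND n4 = (a2 NOR (a2 NOR a1)) NAND ((a2 NOR a1) XOR (a2 NOR (a2 NOR a1)))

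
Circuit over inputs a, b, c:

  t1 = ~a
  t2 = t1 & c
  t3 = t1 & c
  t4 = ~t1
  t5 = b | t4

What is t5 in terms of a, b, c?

b | ~~a

t1 = ~a
t4 = ~t1 = ~~a
t5 = b | t4 = b | ~~a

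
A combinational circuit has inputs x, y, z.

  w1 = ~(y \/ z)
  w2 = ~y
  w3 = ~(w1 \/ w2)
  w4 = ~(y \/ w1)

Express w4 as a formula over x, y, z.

w1 = ~(y \/ z)
w4 = ~(y \/ w1) = ~(y \/ (~(y \/ z)))

~(y \/ (~(y \/ z)))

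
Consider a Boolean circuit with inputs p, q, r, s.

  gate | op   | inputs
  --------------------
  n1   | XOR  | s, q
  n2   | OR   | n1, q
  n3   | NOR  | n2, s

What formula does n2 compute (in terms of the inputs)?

(s XOR q) OR q

n1 = s XOR q
n2 = n1 OR q = (s XOR q) OR q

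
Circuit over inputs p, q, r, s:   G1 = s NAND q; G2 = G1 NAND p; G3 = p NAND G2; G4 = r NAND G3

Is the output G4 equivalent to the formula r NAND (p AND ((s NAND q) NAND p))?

G1 = s NAND q
G2 = G1 NAND p = (s NAND q) NAND p
G3 = p NAND G2 = p NAND ((s NAND q) NAND p)
G4 = r NAND G3 = r NAND (p NAND ((s NAND q) NAND p))
At p=0, q=0, r=1, s=0: circuit gives 0, formula gives 1.

No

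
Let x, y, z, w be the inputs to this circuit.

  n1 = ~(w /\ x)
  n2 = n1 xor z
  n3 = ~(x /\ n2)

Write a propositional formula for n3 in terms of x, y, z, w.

n1 = ~(w /\ x)
n2 = n1 xor z = (~(w /\ x)) xor z
n3 = ~(x /\ n2) = ~(x /\ ((~(w /\ x)) xor z))

~(x /\ ((~(w /\ x)) xor z))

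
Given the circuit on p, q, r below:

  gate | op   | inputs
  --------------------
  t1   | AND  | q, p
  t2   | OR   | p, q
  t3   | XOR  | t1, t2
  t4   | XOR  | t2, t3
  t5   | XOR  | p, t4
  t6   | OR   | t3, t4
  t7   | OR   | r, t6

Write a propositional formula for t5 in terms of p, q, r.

p XOR ((p OR q) XOR ((q AND p) XOR (p OR q)))

t1 = q AND p
t2 = p OR q
t3 = t1 XOR t2 = (q AND p) XOR (p OR q)
t4 = t2 XOR t3 = (p OR q) XOR ((q AND p) XOR (p OR q))
t5 = p XOR t4 = p XOR ((p OR q) XOR ((q AND p) XOR (p OR q)))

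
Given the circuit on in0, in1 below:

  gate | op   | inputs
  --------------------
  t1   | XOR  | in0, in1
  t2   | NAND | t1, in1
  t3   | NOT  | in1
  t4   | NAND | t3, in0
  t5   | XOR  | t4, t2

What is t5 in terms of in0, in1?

(NOT in1 NAND in0) XOR ((in0 XOR in1) NAND in1)

t1 = in0 XOR in1
t2 = t1 NAND in1 = (in0 XOR in1) NAND in1
t3 = NOT in1
t4 = t3 NAND in0 = NOT in1 NAND in0
t5 = t4 XOR t2 = (NOT in1 NAND in0) XOR ((in0 XOR in1) NAND in1)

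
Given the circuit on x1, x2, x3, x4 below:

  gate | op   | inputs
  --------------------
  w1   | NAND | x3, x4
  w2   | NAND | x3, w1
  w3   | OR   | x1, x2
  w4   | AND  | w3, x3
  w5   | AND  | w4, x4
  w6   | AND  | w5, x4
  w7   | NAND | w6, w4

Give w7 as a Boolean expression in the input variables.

((((x1 OR x2) AND x3) AND x4) AND x4) NAND ((x1 OR x2) AND x3)

w3 = x1 OR x2
w4 = w3 AND x3 = (x1 OR x2) AND x3
w5 = w4 AND x4 = ((x1 OR x2) AND x3) AND x4
w6 = w5 AND x4 = (((x1 OR x2) AND x3) AND x4) AND x4
w7 = w6 NAND w4 = ((((x1 OR x2) AND x3) AND x4) AND x4) NAND ((x1 OR x2) AND x3)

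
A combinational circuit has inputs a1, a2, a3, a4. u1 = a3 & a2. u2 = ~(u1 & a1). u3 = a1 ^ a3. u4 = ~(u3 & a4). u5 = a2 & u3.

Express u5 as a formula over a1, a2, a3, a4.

a2 & (a1 ^ a3)

u3 = a1 ^ a3
u5 = a2 & u3 = a2 & (a1 ^ a3)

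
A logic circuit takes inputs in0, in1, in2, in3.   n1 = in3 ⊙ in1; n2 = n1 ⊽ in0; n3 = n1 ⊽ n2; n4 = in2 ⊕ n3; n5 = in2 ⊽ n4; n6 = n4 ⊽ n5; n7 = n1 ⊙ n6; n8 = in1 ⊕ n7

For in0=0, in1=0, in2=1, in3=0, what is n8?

0

n1 = 0 ⊙ 0 = 1
n2 = 1 ⊽ 0 = 0
n3 = 1 ⊽ 0 = 0
n4 = 1 ⊕ 0 = 1
n5 = 1 ⊽ 1 = 0
n6 = 1 ⊽ 0 = 0
n7 = 1 ⊙ 0 = 0
n8 = 0 ⊕ 0 = 0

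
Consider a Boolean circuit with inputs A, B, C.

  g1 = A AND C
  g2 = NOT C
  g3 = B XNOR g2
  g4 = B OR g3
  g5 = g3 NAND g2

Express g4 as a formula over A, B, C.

g2 = NOT C
g3 = B XNOR g2 = B XNOR NOT C
g4 = B OR g3 = B OR (B XNOR NOT C)

B OR (B XNOR NOT C)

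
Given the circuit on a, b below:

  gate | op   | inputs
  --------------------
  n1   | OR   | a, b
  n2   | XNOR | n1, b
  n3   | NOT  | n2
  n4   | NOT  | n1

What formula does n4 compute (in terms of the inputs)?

NOT (a OR b)

n1 = a OR b
n4 = NOT n1 = NOT (a OR b)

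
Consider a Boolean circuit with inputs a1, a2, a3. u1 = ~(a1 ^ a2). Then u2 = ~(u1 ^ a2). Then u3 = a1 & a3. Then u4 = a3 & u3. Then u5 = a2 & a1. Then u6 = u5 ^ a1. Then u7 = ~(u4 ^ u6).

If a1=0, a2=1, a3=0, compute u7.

1

u3 = 0 & 0 = 0
u4 = 0 & 0 = 0
u5 = 1 & 0 = 0
u6 = 0 ^ 0 = 0
u7 = ~(0 ^ 0) = 1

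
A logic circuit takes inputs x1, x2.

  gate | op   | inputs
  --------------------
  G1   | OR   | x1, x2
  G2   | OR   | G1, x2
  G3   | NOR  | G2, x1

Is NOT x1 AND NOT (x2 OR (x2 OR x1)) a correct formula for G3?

G1 = x1 OR x2
G2 = G1 OR x2 = (x1 OR x2) OR x2
G3 = G2 NOR x1 = ((x1 OR x2) OR x2) NOR x1
At x1=0, x2=1: circuit gives 0, formula gives 0.
At x1=0, x2=0: circuit gives 1, formula gives 1.
Agrees on all 4 inputs.

Yes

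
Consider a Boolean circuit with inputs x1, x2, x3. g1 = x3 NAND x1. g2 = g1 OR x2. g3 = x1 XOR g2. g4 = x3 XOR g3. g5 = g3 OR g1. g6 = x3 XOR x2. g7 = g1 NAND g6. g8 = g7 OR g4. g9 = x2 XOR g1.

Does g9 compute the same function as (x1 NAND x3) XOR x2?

g1 = x3 NAND x1
g9 = x2 XOR g1 = x2 XOR (x3 NAND x1)
At x1=0, x2=1, x3=0: circuit gives 0, formula gives 0.
At x1=0, x2=0, x3=0: circuit gives 1, formula gives 1.
Agrees on all 8 inputs.

Yes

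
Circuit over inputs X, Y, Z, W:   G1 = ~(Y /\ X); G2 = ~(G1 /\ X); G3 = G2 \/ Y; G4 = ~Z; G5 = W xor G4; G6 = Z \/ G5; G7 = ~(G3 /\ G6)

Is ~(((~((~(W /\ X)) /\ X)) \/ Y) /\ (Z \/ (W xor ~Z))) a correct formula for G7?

G1 = ~(Y /\ X)
G2 = ~(G1 /\ X) = ~((~(Y /\ X)) /\ X)
G3 = G2 \/ Y = (~((~(Y /\ X)) /\ X)) \/ Y
G4 = ~Z
G5 = W xor G4 = W xor ~Z
G6 = Z \/ G5 = Z \/ (W xor ~Z)
G7 = ~(G3 /\ G6) = ~(((~((~(Y /\ X)) /\ X)) \/ Y) /\ (Z \/ (W xor ~Z)))
At X=1, Y=0, Z=1, W=1: circuit gives 1, formula gives 0.

No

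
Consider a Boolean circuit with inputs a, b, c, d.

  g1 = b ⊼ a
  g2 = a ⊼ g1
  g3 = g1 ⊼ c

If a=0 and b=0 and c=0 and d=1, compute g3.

g1 = 0 ⊼ 0 = 1
g3 = 1 ⊼ 0 = 1

1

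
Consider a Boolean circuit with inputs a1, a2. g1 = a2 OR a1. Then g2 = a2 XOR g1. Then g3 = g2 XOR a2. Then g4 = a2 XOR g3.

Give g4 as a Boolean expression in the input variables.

g1 = a2 OR a1
g2 = a2 XOR g1 = a2 XOR (a2 OR a1)
g3 = g2 XOR a2 = (a2 XOR (a2 OR a1)) XOR a2
g4 = a2 XOR g3 = a2 XOR ((a2 XOR (a2 OR a1)) XOR a2)

a2 XOR ((a2 XOR (a2 OR a1)) XOR a2)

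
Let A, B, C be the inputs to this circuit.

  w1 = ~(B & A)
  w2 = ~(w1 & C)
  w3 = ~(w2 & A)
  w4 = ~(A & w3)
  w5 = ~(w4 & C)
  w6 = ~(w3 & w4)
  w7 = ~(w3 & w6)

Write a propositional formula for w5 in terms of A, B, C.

w1 = ~(B & A)
w2 = ~(w1 & C) = ~((~(B & A)) & C)
w3 = ~(w2 & A) = ~((~((~(B & A)) & C)) & A)
w4 = ~(A & w3) = ~(A & (~((~((~(B & A)) & C)) & A)))
w5 = ~(w4 & C) = ~((~(A & (~((~((~(B & A)) & C)) & A)))) & C)

~((~(A & (~((~((~(B & A)) & C)) & A)))) & C)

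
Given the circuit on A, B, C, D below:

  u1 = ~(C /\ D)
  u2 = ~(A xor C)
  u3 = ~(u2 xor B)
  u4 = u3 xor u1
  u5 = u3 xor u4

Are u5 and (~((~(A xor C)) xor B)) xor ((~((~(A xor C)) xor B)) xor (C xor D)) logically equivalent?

u1 = ~(C /\ D)
u2 = ~(A xor C)
u3 = ~(u2 xor B) = ~((~(A xor C)) xor B)
u4 = u3 xor u1 = (~((~(A xor C)) xor B)) xor (~(C /\ D))
u5 = u3 xor u4 = (~((~(A xor C)) xor B)) xor ((~((~(A xor C)) xor B)) xor (~(C /\ D)))
At A=0, B=0, C=0, D=0: circuit gives 1, formula gives 0.

No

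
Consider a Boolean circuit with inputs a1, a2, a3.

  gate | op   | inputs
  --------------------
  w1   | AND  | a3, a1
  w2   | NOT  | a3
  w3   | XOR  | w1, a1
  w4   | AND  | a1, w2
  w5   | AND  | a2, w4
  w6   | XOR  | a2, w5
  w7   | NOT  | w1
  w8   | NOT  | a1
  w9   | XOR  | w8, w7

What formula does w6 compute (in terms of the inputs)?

w2 = NOT a3
w4 = a1 AND w2 = a1 AND NOT a3
w5 = a2 AND w4 = a2 AND (a1 AND NOT a3)
w6 = a2 XOR w5 = a2 XOR (a2 AND (a1 AND NOT a3))

a2 XOR (a2 AND (a1 AND NOT a3))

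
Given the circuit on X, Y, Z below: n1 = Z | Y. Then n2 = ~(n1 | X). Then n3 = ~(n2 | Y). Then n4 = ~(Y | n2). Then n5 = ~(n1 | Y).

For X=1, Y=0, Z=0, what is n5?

1

n1 = 0 | 0 = 0
n5 = ~(0 | 0) = 1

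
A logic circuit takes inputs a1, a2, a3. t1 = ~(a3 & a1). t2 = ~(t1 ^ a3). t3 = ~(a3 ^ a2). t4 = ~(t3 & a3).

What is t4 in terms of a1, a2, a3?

t3 = ~(a3 ^ a2)
t4 = ~(t3 & a3) = ~((~(a3 ^ a2)) & a3)

~((~(a3 ^ a2)) & a3)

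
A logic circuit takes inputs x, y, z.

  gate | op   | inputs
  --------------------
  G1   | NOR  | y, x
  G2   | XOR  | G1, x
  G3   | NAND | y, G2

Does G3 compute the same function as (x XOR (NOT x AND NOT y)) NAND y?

Yes

G1 = y NOR x
G2 = G1 XOR x = (y NOR x) XOR x
G3 = y NAND G2 = y NAND ((y NOR x) XOR x)
At x=1, y=1, z=0: circuit gives 0, formula gives 0.
At x=0, y=0, z=0: circuit gives 1, formula gives 1.
Agrees on all 8 inputs.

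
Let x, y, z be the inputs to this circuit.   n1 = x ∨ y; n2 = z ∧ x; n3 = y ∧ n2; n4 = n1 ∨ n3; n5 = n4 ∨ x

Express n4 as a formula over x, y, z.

n1 = x ∨ y
n2 = z ∧ x
n3 = y ∧ n2 = y ∧ (z ∧ x)
n4 = n1 ∨ n3 = (x ∨ y) ∨ (y ∧ (z ∧ x))

(x ∨ y) ∨ (y ∧ (z ∧ x))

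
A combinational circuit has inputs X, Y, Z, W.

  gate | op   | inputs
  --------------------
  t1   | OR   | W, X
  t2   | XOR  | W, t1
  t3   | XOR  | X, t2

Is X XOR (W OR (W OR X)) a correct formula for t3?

No

t1 = W OR X
t2 = W XOR t1 = W XOR (W OR X)
t3 = X XOR t2 = X XOR (W XOR (W OR X))
At X=0, Y=0, Z=0, W=1: circuit gives 0, formula gives 1.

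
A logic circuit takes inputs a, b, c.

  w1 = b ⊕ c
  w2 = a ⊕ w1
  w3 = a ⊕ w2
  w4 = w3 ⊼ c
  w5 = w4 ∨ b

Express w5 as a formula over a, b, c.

((a ⊕ (a ⊕ (b ⊕ c))) ⊼ c) ∨ b

w1 = b ⊕ c
w2 = a ⊕ w1 = a ⊕ (b ⊕ c)
w3 = a ⊕ w2 = a ⊕ (a ⊕ (b ⊕ c))
w4 = w3 ⊼ c = (a ⊕ (a ⊕ (b ⊕ c))) ⊼ c
w5 = w4 ∨ b = ((a ⊕ (a ⊕ (b ⊕ c))) ⊼ c) ∨ b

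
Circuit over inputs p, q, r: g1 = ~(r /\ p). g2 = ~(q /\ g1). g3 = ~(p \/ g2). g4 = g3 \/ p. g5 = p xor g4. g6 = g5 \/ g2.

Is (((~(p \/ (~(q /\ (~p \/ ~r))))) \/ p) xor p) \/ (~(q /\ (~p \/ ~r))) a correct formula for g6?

g1 = ~(r /\ p)
g2 = ~(q /\ g1) = ~(q /\ (~(r /\ p)))
g3 = ~(p \/ g2) = ~(p \/ (~(q /\ (~(r /\ p)))))
g4 = g3 \/ p = (~(p \/ (~(q /\ (~(r /\ p)))))) \/ p
g5 = p xor g4 = p xor ((~(p \/ (~(q /\ (~(r /\ p)))))) \/ p)
g6 = g5 \/ g2 = (p xor ((~(p \/ (~(q /\ (~(r /\ p)))))) \/ p)) \/ (~(q /\ (~(r /\ p))))
At p=1, q=1, r=0: circuit gives 0, formula gives 0.
At p=0, q=0, r=0: circuit gives 1, formula gives 1.
Agrees on all 8 inputs.

Yes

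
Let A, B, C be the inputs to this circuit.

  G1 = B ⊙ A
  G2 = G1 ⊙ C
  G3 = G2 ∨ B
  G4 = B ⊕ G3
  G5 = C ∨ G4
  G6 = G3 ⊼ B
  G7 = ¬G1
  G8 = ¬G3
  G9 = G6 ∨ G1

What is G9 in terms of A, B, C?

((((B ⊙ A) ⊙ C) ∨ B) ⊼ B) ∨ (B ⊙ A)

G1 = B ⊙ A
G2 = G1 ⊙ C = (B ⊙ A) ⊙ C
G3 = G2 ∨ B = ((B ⊙ A) ⊙ C) ∨ B
G6 = G3 ⊼ B = (((B ⊙ A) ⊙ C) ∨ B) ⊼ B
G9 = G6 ∨ G1 = ((((B ⊙ A) ⊙ C) ∨ B) ⊼ B) ∨ (B ⊙ A)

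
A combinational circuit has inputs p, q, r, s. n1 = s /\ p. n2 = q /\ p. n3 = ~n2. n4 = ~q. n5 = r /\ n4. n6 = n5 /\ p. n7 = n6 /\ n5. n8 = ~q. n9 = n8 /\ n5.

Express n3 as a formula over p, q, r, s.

n2 = q /\ p
n3 = ~n2 = ~(q /\ p)

~(q /\ p)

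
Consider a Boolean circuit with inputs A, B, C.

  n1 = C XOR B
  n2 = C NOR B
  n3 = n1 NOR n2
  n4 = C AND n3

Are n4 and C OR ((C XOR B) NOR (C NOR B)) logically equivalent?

No

n1 = C XOR B
n2 = C NOR B
n3 = n1 NOR n2 = (C XOR B) NOR (C NOR B)
n4 = C AND n3 = C AND ((C XOR B) NOR (C NOR B))
At A=0, B=0, C=1: circuit gives 0, formula gives 1.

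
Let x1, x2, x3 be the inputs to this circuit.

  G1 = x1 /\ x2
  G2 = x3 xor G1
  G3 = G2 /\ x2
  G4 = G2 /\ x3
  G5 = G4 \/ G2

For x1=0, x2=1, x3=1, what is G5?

G1 = 0 /\ 1 = 0
G2 = 1 xor 0 = 1
G4 = 1 /\ 1 = 1
G5 = 1 \/ 1 = 1

1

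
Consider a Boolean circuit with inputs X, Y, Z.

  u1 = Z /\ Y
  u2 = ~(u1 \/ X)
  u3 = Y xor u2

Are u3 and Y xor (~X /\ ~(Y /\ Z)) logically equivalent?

u1 = Z /\ Y
u2 = ~(u1 \/ X) = ~((Z /\ Y) \/ X)
u3 = Y xor u2 = Y xor (~((Z /\ Y) \/ X))
At X=0, Y=1, Z=0: circuit gives 0, formula gives 0.
At X=0, Y=0, Z=0: circuit gives 1, formula gives 1.
Agrees on all 8 inputs.

Yes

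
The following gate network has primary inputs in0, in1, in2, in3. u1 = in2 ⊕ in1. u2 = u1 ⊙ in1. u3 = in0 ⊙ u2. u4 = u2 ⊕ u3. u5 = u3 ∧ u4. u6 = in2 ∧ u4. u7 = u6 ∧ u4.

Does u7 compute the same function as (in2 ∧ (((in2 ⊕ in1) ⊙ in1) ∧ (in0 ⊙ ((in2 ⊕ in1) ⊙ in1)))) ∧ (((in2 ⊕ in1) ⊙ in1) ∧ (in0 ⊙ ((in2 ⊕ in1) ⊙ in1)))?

No

u1 = in2 ⊕ in1
u2 = u1 ⊙ in1 = (in2 ⊕ in1) ⊙ in1
u3 = in0 ⊙ u2 = in0 ⊙ ((in2 ⊕ in1) ⊙ in1)
u4 = u2 ⊕ u3 = ((in2 ⊕ in1) ⊙ in1) ⊕ (in0 ⊙ ((in2 ⊕ in1) ⊙ in1))
u6 = in2 ∧ u4 = in2 ∧ (((in2 ⊕ in1) ⊙ in1) ⊕ (in0 ⊙ ((in2 ⊕ in1) ⊙ in1)))
u7 = u6 ∧ u4 = (in2 ∧ (((in2 ⊕ in1) ⊙ in1) ⊕ (in0 ⊙ ((in2 ⊕ in1) ⊙ in1)))) ∧ (((in2 ⊕ in1) ⊙ in1) ⊕ (in0 ⊙ ((in2 ⊕ in1) ⊙ in1)))
At in0=0, in1=0, in2=1, in3=0: circuit gives 1, formula gives 0.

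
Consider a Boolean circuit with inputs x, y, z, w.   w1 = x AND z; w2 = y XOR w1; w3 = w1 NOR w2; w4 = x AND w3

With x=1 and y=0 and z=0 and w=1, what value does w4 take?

1

w1 = 1 AND 0 = 0
w2 = 0 XOR 0 = 0
w3 = 0 NOR 0 = 1
w4 = 1 AND 1 = 1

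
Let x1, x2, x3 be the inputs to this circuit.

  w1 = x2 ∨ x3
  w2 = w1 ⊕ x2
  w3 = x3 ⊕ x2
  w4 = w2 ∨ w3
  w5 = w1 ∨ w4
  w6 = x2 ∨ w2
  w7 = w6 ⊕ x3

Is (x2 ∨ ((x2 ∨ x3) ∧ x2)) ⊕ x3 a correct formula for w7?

w1 = x2 ∨ x3
w2 = w1 ⊕ x2 = (x2 ∨ x3) ⊕ x2
w6 = x2 ∨ w2 = x2 ∨ ((x2 ∨ x3) ⊕ x2)
w7 = w6 ⊕ x3 = (x2 ∨ ((x2 ∨ x3) ⊕ x2)) ⊕ x3
At x1=0, x2=0, x3=1: circuit gives 0, formula gives 1.

No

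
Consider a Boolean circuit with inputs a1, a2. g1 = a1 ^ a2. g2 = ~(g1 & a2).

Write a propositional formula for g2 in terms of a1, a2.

g1 = a1 ^ a2
g2 = ~(g1 & a2) = ~((a1 ^ a2) & a2)

~((a1 ^ a2) & a2)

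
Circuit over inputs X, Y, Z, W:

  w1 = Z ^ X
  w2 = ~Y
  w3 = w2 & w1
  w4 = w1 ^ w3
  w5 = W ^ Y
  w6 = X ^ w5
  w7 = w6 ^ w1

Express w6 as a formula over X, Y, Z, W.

X ^ (W ^ Y)

w5 = W ^ Y
w6 = X ^ w5 = X ^ (W ^ Y)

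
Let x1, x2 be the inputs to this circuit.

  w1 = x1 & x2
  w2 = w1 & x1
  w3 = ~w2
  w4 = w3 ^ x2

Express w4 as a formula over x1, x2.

w1 = x1 & x2
w2 = w1 & x1 = (x1 & x2) & x1
w3 = ~w2 = ~((x1 & x2) & x1)
w4 = w3 ^ x2 = ~((x1 & x2) & x1) ^ x2

~((x1 & x2) & x1) ^ x2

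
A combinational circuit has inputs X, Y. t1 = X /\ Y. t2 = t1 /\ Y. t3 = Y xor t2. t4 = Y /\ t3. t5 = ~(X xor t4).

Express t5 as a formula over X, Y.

t1 = X /\ Y
t2 = t1 /\ Y = (X /\ Y) /\ Y
t3 = Y xor t2 = Y xor ((X /\ Y) /\ Y)
t4 = Y /\ t3 = Y /\ (Y xor ((X /\ Y) /\ Y))
t5 = ~(X xor t4) = ~(X xor (Y /\ (Y xor ((X /\ Y) /\ Y))))

~(X xor (Y /\ (Y xor ((X /\ Y) /\ Y))))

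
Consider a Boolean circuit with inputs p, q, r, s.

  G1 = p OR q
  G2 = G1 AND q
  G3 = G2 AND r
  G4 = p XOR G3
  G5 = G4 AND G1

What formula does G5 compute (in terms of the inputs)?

G1 = p OR q
G2 = G1 AND q = (p OR q) AND q
G3 = G2 AND r = ((p OR q) AND q) AND r
G4 = p XOR G3 = p XOR (((p OR q) AND q) AND r)
G5 = G4 AND G1 = (p XOR (((p OR q) AND q) AND r)) AND (p OR q)

(p XOR (((p OR q) AND q) AND r)) AND (p OR q)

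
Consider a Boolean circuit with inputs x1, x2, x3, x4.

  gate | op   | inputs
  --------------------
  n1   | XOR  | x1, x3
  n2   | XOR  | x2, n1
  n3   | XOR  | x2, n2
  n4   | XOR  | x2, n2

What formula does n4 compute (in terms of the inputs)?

n1 = x1 XOR x3
n2 = x2 XOR n1 = x2 XOR (x1 XOR x3)
n4 = x2 XOR n2 = x2 XOR (x2 XOR (x1 XOR x3))

x2 XOR (x2 XOR (x1 XOR x3))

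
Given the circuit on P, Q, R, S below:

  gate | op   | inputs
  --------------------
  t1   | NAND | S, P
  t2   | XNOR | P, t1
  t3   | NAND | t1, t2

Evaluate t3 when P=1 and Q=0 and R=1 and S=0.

0

t1 = 0 NAND 1 = 1
t2 = 1 XNOR 1 = 1
t3 = 1 NAND 1 = 0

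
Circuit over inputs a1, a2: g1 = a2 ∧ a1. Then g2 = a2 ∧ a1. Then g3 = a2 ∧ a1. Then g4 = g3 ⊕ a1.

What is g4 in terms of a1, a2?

(a2 ∧ a1) ⊕ a1

g3 = a2 ∧ a1
g4 = g3 ⊕ a1 = (a2 ∧ a1) ⊕ a1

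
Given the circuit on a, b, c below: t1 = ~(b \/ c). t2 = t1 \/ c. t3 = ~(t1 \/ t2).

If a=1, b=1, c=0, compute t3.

1

t1 = ~(1 \/ 0) = 0
t2 = 0 \/ 0 = 0
t3 = ~(0 \/ 0) = 1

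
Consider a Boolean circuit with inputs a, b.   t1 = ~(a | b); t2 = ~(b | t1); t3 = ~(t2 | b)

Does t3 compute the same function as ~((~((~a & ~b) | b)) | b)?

t1 = ~(a | b)
t2 = ~(b | t1) = ~(b | (~(a | b)))
t3 = ~(t2 | b) = ~((~(b | (~(a | b)))) | b)
At a=0, b=1: circuit gives 0, formula gives 0.
At a=0, b=0: circuit gives 1, formula gives 1.
Agrees on all 4 inputs.

Yes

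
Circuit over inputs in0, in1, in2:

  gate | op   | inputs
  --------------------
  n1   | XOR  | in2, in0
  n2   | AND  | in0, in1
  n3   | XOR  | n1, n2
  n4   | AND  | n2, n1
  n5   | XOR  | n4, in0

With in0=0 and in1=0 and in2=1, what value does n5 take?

n1 = 1 XOR 0 = 1
n2 = 0 AND 0 = 0
n4 = 0 AND 1 = 0
n5 = 0 XOR 0 = 0

0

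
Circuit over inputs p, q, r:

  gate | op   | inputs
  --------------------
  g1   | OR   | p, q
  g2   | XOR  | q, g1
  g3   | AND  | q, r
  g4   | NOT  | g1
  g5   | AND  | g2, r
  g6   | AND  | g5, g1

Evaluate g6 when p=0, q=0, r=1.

g1 = 0 OR 0 = 0
g2 = 0 XOR 0 = 0
g5 = 0 AND 1 = 0
g6 = 0 AND 0 = 0

0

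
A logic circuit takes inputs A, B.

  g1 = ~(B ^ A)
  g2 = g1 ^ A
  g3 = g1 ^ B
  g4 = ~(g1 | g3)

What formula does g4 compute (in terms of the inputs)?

g1 = ~(B ^ A)
g3 = g1 ^ B = (~(B ^ A)) ^ B
g4 = ~(g1 | g3) = ~((~(B ^ A)) | ((~(B ^ A)) ^ B))

~((~(B ^ A)) | ((~(B ^ A)) ^ B))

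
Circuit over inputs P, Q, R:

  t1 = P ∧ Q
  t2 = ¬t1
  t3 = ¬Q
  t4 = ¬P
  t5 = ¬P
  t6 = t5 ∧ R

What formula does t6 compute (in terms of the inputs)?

¬P ∧ R

t5 = ¬P
t6 = t5 ∧ R = ¬P ∧ R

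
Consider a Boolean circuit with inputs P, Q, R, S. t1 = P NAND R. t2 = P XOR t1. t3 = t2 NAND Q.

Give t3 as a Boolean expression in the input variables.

t1 = P NAND R
t2 = P XOR t1 = P XOR (P NAND R)
t3 = t2 NAND Q = (P XOR (P NAND R)) NAND Q

(P XOR (P NAND R)) NAND Q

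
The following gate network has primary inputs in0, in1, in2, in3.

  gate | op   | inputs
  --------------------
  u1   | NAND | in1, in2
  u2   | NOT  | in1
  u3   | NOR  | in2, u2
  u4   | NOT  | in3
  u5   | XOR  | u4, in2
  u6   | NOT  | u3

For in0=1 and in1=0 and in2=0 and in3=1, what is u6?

u2 = NOT 0 = 1
u3 = 0 NOR 1 = 0
u6 = NOT 0 = 1

1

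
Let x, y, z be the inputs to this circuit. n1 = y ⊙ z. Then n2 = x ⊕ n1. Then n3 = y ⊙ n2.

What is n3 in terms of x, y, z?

n1 = y ⊙ z
n2 = x ⊕ n1 = x ⊕ (y ⊙ z)
n3 = y ⊙ n2 = y ⊙ (x ⊕ (y ⊙ z))

y ⊙ (x ⊕ (y ⊙ z))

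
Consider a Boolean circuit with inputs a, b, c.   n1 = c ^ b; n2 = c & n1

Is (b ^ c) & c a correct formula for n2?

n1 = c ^ b
n2 = c & n1 = c & (c ^ b)
At a=0, b=0, c=0: circuit gives 0, formula gives 0.
At a=0, b=0, c=1: circuit gives 1, formula gives 1.
Agrees on all 8 inputs.

Yes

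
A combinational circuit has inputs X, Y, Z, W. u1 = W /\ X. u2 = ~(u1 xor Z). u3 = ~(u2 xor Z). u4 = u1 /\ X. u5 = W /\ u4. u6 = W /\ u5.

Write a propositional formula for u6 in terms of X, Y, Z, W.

u1 = W /\ X
u4 = u1 /\ X = (W /\ X) /\ X
u5 = W /\ u4 = W /\ ((W /\ X) /\ X)
u6 = W /\ u5 = W /\ (W /\ ((W /\ X) /\ X))

W /\ (W /\ ((W /\ X) /\ X))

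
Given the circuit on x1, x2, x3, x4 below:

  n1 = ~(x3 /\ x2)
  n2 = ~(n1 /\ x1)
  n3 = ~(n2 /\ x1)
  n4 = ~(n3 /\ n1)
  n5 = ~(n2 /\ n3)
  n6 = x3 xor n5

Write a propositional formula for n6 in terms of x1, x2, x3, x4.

n1 = ~(x3 /\ x2)
n2 = ~(n1 /\ x1) = ~((~(x3 /\ x2)) /\ x1)
n3 = ~(n2 /\ x1) = ~((~((~(x3 /\ x2)) /\ x1)) /\ x1)
n5 = ~(n2 /\ n3) = ~((~((~(x3 /\ x2)) /\ x1)) /\ (~((~((~(x3 /\ x2)) /\ x1)) /\ x1)))
n6 = x3 xor n5 = x3 xor (~((~((~(x3 /\ x2)) /\ x1)) /\ (~((~((~(x3 /\ x2)) /\ x1)) /\ x1))))

x3 xor (~((~((~(x3 /\ x2)) /\ x1)) /\ (~((~((~(x3 /\ x2)) /\ x1)) /\ x1))))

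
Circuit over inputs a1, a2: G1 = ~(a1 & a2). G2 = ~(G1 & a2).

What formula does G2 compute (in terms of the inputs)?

G1 = ~(a1 & a2)
G2 = ~(G1 & a2) = ~((~(a1 & a2)) & a2)

~((~(a1 & a2)) & a2)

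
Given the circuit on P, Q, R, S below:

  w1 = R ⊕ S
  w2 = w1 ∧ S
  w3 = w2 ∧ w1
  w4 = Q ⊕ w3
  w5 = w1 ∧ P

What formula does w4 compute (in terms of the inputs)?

Q ⊕ (((R ⊕ S) ∧ S) ∧ (R ⊕ S))

w1 = R ⊕ S
w2 = w1 ∧ S = (R ⊕ S) ∧ S
w3 = w2 ∧ w1 = ((R ⊕ S) ∧ S) ∧ (R ⊕ S)
w4 = Q ⊕ w3 = Q ⊕ (((R ⊕ S) ∧ S) ∧ (R ⊕ S))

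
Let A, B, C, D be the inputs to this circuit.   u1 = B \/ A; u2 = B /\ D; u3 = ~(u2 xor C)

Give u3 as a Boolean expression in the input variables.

~((B /\ D) xor C)

u2 = B /\ D
u3 = ~(u2 xor C) = ~((B /\ D) xor C)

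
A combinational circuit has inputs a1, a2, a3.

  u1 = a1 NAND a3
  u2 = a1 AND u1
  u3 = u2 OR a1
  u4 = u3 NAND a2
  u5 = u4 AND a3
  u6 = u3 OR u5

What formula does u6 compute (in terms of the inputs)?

((a1 AND (a1 NAND a3)) OR a1) OR ((((a1 AND (a1 NAND a3)) OR a1) NAND a2) AND a3)

u1 = a1 NAND a3
u2 = a1 AND u1 = a1 AND (a1 NAND a3)
u3 = u2 OR a1 = (a1 AND (a1 NAND a3)) OR a1
u4 = u3 NAND a2 = ((a1 AND (a1 NAND a3)) OR a1) NAND a2
u5 = u4 AND a3 = (((a1 AND (a1 NAND a3)) OR a1) NAND a2) AND a3
u6 = u3 OR u5 = ((a1 AND (a1 NAND a3)) OR a1) OR ((((a1 AND (a1 NAND a3)) OR a1) NAND a2) AND a3)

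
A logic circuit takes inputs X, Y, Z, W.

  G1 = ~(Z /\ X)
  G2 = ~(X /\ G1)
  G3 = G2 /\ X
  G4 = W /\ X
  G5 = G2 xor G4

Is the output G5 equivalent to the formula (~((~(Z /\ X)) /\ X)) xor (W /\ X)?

G1 = ~(Z /\ X)
G2 = ~(X /\ G1) = ~(X /\ (~(Z /\ X)))
G4 = W /\ X
G5 = G2 xor G4 = (~(X /\ (~(Z /\ X)))) xor (W /\ X)
At X=1, Y=0, Z=0, W=0: circuit gives 0, formula gives 0.
At X=0, Y=0, Z=0, W=0: circuit gives 1, formula gives 1.
Agrees on all 16 inputs.

Yes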